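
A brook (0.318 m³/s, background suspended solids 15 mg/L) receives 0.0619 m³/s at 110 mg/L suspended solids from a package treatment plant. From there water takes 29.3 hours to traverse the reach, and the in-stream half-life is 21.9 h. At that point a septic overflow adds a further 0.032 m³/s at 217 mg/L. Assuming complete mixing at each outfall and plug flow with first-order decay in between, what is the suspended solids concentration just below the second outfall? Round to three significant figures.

28.0 mg/L

After mixing, C = (0.3180·15.00 + 0.06190·110.0) / 0.3799 = 11.58/0.3799 = 30.48 mg/L; combined flow 0.3799 m³/s.
Half-life 21.9 h → k = ln 2 / 21.9 = 0.03165 h⁻¹ = 0.7596 d⁻¹.
Decay over the reach: 30.48·exp(−kt) = 30.48·0.3956 = 12.06 mg/L.
Second outfall: C = (0.3799·12.06 + 0.03200·217.0)/0.4119 = 27.98 mg/L.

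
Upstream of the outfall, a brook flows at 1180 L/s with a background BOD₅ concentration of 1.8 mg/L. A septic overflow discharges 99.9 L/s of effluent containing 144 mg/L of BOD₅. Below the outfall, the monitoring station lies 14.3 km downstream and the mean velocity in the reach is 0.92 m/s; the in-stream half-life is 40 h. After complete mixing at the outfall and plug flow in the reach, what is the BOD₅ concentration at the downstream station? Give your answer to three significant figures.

12.0 mg/L

After mixing, C = (1180·1.800 + 99.90·144.0) / 1280 = 16510/1280 = 12.90 mg/L.
Travel time t = 14.3·1000 / 0.92 = 15540 s = 4.318 h.
Half-life 40 h → k = ln 2 / 40 = 0.01733 h⁻¹ = 0.4159 d⁻¹.
After decay, C = 12.90 × e^(−kt) = 12.90 × 0.9279 = 11.97 mg/L.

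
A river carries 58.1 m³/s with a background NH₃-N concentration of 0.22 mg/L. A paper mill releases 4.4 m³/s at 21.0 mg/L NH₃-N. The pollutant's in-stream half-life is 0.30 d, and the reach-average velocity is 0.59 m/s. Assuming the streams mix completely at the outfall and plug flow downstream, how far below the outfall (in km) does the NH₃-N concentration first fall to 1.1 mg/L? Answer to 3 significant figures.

9.38 km

Flow-weighted average: C = (58.10·0.2200 + 4.400·21.00) / 62.50 = 105.2/62.50 = 1.683 mg/L.
Half-life 0.30 d → k = ln 2 / 0.30 = 2.310 d⁻¹.
Set 1.683·exp(−k·t) = 1.1 → t = ln(1.683/1.1)/k = 15900 s = 4.417 h.
Distance = v·t = 0.59·15900 = 9381 m = 9.381 km.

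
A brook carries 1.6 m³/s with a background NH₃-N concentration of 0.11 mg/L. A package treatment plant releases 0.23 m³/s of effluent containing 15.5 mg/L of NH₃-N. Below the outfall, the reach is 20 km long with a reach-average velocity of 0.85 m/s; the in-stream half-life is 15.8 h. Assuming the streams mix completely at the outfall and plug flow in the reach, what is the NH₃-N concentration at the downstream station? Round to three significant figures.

1.53 mg/L

Mass balance: C = (1.600·0.1100 + 0.2300·15.50) / 1.830 = 3.741/1.830 = 2.044 mg/L.
Travel time t = 20·1000 / 0.85 = 23530 s = 6.536 h.
Half-life 15.8 h → k = ln 2 / 15.8 = 0.04387 h⁻¹ = 1.053 d⁻¹.
Applying C = C₀e^(−kt): 2.044 × 0.7507 = 1.535 mg/L.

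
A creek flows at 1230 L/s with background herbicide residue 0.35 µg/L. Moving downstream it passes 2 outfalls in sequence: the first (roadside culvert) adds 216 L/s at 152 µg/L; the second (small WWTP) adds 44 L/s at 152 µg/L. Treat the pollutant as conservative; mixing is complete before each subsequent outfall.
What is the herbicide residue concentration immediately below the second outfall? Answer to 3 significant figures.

Below outfall 1: Q → 1446 L/s, C = (1230·0.3500 + 216.0·152.0)/1446 = 23.00 µg/L.
Below outfall 2: Q → 1490 L/s, C = (1446·23.00 + 44.00·152.0)/1490 = 26.81 µg/L.

26.8 µg/L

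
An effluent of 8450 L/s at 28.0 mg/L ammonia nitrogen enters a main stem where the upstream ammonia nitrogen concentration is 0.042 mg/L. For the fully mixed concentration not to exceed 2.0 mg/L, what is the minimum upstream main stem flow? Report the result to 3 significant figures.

Set C_mix = 2.0: (Q·0.04200 + 8450·28.00) / (Q + 8450) = 2.0
→ Q = 8450·(28.00 − 2.0)/(2.0 − 0.04200) = 112200 L/s.

112000 L/s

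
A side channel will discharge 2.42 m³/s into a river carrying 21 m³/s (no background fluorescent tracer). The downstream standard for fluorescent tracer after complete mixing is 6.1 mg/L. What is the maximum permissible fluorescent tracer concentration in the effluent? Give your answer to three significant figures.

59.0 mg/L

At the limit, (Qr·Cr + Qe·Cₑ)/(Qr + Qe) = 6.1:
Cₑ = (23.42·6.1 − 21.00·0) / 2.420 = 59.03 mg/L.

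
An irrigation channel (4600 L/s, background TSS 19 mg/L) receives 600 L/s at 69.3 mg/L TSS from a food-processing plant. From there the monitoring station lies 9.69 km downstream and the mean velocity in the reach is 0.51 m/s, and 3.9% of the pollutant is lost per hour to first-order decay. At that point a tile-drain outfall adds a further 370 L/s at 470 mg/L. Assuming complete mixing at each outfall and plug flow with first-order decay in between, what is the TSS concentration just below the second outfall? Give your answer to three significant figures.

50.0 mg/L

After mixing, C = (4600·19.00 + 600.0·69.30) / 5200 = 129000/5200 = 24.80 mg/L; combined flow 5200 L/s.
Travel time t = 9.69·1000 / 0.51 = 19000 s = 5.278 h.
3.9%/h lost → k = −ln(1 − 0.039) = 0.03978 h⁻¹.
Applying C = C₀e^(−kt): 24.80 × 0.8106 = 20.11 mg/L.
At the second outfall, C = (5200·20.11 + 370.0·470.0) / (5200 + 370.0) = 49.99 mg/L.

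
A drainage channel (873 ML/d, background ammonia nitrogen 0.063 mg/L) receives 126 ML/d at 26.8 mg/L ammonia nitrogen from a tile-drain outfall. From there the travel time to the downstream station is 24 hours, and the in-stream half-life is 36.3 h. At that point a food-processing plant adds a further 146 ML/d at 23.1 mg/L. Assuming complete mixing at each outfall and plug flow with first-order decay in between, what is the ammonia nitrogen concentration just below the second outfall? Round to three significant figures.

4.84 mg/L

Mass balance: C = (873.0·0.06300 + 126.0·26.80) / 999.0 = 3432/999.0 = 3.435 mg/L; combined flow 999.0 ML/d.
Half-life 36.3 h → k = ln 2 / 36.3 = 0.01909 h⁻¹ = 0.4583 d⁻¹.
First-order decay: C = 3.435·exp(−k·t) = 3.435·0.6324 = 2.172 mg/L.
Second outfall: C = (999.0·2.172 + 146.0·23.10)/1145 = 4.841 mg/L.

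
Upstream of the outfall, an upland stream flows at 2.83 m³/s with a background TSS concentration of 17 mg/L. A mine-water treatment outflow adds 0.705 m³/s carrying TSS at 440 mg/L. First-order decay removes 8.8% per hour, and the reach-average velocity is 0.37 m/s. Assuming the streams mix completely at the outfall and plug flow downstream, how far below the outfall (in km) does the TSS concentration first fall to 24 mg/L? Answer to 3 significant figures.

Conservation of mass: C = (2.830·17.00 + 0.7050·440.0) / 3.535 = 358.3/3.535 = 101.4 mg/L.
8.8%/h lost → k = −ln(1 − 0.088) = 0.09212 h⁻¹.
Set 101.4·exp(−k·t) = 24 → t = ln(101.4/24)/k = 56300 s = 15.64 h.
Distance = v·t = 0.37·56300 = 20830 m = 20.83 km.

20.8 km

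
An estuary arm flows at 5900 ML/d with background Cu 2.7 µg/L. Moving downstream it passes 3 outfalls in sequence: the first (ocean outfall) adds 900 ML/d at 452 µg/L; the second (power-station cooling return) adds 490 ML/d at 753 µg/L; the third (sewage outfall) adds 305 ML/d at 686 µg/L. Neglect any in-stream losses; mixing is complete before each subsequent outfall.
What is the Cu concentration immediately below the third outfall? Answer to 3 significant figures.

After outfall 1: Q = 5900 + 900.0 = 6800 ML/d; C = (5900·2.700 + 900.0·452.0)/6800 = 62.17 µg/L.
After outfall 2: Q = 6800 + 490.0 = 7290 ML/d; C = (6800·62.17 + 490.0·753.0)/7290 = 108.6 µg/L.
After outfall 3: Q = 7290 + 305.0 = 7595 ML/d; C = (7290·108.6 + 305.0·686.0)/7595 = 131.8 µg/L.

132 µg/L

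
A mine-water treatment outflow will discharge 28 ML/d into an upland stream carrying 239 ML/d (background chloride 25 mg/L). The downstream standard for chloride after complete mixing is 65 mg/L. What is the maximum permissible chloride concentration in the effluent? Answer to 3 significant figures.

406 mg/L

At the limit, (Qr·Cr + Qe·Cₑ)/(Qr + Qe) = 65:
Cₑ = (267.0·65 − 239.0·25.00) / 28.00 = 406.4 mg/L.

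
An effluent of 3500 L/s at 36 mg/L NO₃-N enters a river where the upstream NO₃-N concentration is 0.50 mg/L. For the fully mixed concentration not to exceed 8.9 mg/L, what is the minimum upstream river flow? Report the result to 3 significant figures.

11300 L/s

Set C_mix = 8.9: (Q·0.5000 + 3500·36.00) / (Q + 3500) = 8.9
→ Q = 3500·(36.00 − 8.9)/(8.9 − 0.5000) = 11290 L/s.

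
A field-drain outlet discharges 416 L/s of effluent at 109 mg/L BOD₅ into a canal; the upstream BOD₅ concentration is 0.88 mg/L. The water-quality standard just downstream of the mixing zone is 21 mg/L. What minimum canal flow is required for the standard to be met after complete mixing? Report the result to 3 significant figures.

Set C_mix = 21: (Q·0.8800 + 416.0·109.0) / (Q + 416.0) = 21
→ Q = 416.0·(109.0 − 21)/(21 − 0.8800) = 1819 L/s.

1820 L/s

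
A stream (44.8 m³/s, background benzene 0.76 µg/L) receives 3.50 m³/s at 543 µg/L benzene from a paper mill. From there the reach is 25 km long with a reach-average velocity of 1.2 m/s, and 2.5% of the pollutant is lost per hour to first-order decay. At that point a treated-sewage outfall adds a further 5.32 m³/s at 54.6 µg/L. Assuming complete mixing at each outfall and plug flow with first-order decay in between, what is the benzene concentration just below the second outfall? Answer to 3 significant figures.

36.6 µg/L

Conservation of mass: C = (44.80·0.7600 + 3.500·543.0) / 48.30 = 1935/48.30 = 40.05 µg/L; combined flow 48.30 m³/s.
Travel time t = 25·1000 / 1.2 = 20830 s = 5.787 h.
2.5%/h lost → k = −ln(1 − 0.025) = 0.02532 h⁻¹.
First-order decay: C = 40.05·exp(−k·t) = 40.05·0.8637 = 34.59 µg/L.
At the second outfall, C = (48.30·34.59 + 5.320·54.60) / (48.30 + 5.320) = 36.58 µg/L.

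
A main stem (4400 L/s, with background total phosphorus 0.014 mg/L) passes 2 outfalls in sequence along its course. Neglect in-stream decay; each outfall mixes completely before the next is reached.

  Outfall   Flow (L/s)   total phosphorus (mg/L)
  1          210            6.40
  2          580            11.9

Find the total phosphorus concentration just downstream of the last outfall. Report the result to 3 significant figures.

1.60 mg/L

After outfall 1: Q = 4400 + 210.0 = 4610 L/s; C = (4400·0.01400 + 210.0·6.400)/4610 = 0.3049 mg/L.
After outfall 2: Q = 4610 + 580.0 = 5190 L/s; C = (4610·0.3049 + 580.0·11.90)/5190 = 1.601 mg/L.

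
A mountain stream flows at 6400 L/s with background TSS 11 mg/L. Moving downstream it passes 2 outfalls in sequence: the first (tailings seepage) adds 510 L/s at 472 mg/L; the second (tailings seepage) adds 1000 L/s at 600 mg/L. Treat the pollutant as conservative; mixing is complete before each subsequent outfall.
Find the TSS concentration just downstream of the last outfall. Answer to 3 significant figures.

Below outfall 1: Q → 6910 L/s, C = (6400·11.00 + 510.0·472.0)/6910 = 45.02 mg/L.
Below outfall 2: Q → 7910 L/s, C = (6910·45.02 + 1000·600.0)/7910 = 115.2 mg/L.

115 mg/L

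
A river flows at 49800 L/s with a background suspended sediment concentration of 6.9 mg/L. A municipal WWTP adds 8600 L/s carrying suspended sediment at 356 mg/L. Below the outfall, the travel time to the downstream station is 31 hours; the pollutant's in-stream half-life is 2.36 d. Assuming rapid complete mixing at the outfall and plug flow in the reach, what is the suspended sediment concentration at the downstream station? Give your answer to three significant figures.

39.9 mg/L

Mixed concentration C = ΣQC/ΣQ = (49800·6.900 + 8600·356.0) / 58400 = 3405000/58400 = 58.31 mg/L.
Half-life 2.36 d → k = ln 2 / 2.36 = 0.2937 d⁻¹.
Applying C = C₀e^(−kt): 58.31 × 0.6843 = 39.90 mg/L.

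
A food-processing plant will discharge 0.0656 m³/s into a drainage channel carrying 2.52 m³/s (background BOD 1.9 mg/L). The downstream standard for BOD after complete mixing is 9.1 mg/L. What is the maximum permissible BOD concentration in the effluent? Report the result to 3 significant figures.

At the limit, (Qr·Cr + Qe·Cₑ)/(Qr + Qe) = 9.1:
Cₑ = (2.586·9.1 − 2.520·1.900) / 0.06560 = 285.7 mg/L.

286 mg/L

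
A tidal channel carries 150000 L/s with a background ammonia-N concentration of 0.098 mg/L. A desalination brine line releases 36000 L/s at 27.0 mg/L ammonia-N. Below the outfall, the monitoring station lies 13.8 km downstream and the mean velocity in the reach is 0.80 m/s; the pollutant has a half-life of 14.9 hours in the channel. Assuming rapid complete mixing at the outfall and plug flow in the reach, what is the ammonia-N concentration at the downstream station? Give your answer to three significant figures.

Flow-weighted average: C = (150000·0.09800 + 36000·27.00) / 186000 = 986700/186000 = 5.305 mg/L.
Travel time t = 13.8·1000 / 0.80 = 17250 s = 4.792 h.
Half-life 14.9 h → k = ln 2 / 14.9 = 0.04652 h⁻¹ = 1.116 d⁻¹.
Applying C = C₀e^(−kt): 5.305 × 0.8002 = 4.245 mg/L.

4.24 mg/L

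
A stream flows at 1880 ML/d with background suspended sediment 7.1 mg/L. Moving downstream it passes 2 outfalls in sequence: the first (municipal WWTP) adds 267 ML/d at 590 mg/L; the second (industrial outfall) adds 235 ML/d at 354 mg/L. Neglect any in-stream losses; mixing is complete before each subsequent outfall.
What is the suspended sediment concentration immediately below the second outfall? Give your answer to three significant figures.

107 mg/L

Outfall 1: combined Q = 2147 ML/d; C = (1880·7.100 + 267.0·590.0)/2147 = 79.59 mg/L.
Outfall 2: combined Q = 2382 ML/d; C = (2147·79.59 + 235.0·354.0)/2382 = 106.7 mg/L.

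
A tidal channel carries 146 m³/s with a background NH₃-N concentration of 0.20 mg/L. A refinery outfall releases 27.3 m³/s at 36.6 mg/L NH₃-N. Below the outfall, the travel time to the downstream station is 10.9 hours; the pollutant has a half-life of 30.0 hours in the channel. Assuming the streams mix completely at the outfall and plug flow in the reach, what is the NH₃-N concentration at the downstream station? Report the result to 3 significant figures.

4.61 mg/L

Mass balance: C = (146.0·0.2000 + 27.30·36.60) / 173.3 = 1028/173.3 = 5.934 mg/L.
Half-life 30.0 h → k = ln 2 / 30.0 = 0.02310 h⁻¹ = 0.5545 d⁻¹.
Decay over the reach: 5.934·exp(−kt) = 5.934·0.7774 = 4.613 mg/L.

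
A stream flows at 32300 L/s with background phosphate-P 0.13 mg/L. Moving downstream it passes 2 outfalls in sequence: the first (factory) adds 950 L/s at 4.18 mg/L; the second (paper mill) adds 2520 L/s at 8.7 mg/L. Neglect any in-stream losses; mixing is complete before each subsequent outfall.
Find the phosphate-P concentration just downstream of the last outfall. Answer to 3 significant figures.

After outfall 1: Q = 32300 + 950.0 = 33250 L/s; C = (32300·0.1300 + 950.0·4.180)/33250 = 0.2457 mg/L.
After outfall 2: Q = 33250 + 2520 = 35770 L/s; C = (33250·0.2457 + 2520·8.700)/35770 = 0.8413 mg/L.

0.841 mg/L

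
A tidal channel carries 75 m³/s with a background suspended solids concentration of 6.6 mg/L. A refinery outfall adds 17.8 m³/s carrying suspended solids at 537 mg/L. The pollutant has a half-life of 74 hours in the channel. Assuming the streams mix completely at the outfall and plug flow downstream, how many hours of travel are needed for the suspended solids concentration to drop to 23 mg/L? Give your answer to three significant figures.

After mixing, C = (75.00·6.600 + 17.80·537.0) / 92.80 = 10050/92.80 = 108.3 mg/L.
Half-life 74 h → k = ln 2 / 74 = 0.009367 h⁻¹ = 0.2248 d⁻¹.
108.3·exp(−k·t) = 23 → t = ln(108.3/23)/k = 595600 s = 165.4 h.

165 h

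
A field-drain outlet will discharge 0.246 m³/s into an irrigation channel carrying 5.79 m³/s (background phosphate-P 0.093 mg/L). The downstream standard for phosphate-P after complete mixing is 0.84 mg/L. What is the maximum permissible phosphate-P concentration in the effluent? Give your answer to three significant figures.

18.4 mg/L

At the limit, (Qr·Cr + Qe·Cₑ)/(Qr + Qe) = 0.84:
Cₑ = (6.036·0.84 − 5.790·0.09300) / 0.2460 = 18.42 mg/L.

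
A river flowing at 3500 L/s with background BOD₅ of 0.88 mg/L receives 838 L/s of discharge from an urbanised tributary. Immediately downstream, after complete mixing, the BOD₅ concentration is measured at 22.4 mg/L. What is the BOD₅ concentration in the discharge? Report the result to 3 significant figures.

Mass balance: 3500·0.8800 + 838.0·Cₑ = 4338·22.40
→ Cₑ = (4338·22.40 − 3500·0.8800) / 838.0 = 112.3 mg/L.

112 mg/L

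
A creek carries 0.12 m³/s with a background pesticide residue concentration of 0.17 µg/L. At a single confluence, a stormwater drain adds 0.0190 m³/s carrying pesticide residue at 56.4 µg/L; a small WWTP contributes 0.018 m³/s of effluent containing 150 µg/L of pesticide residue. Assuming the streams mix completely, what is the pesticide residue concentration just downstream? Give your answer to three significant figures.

24.2 µg/L

Mass balance: C = (0.1200·0.1700 + 0.01900·56.40 + 0.01800·150.0) / 0.1570 = 3.792/0.1570 = 24.15 µg/L.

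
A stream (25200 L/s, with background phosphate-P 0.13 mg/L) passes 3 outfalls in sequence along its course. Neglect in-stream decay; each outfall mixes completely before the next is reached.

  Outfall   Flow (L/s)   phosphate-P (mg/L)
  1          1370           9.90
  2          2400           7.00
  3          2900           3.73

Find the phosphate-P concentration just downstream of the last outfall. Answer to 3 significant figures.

Below outfall 1: Q → 26570 L/s, C = (25200·0.1300 + 1370·9.900)/26570 = 0.6338 mg/L.
Below outfall 2: Q → 28970 L/s, C = (26570·0.6338 + 2400·7.000)/28970 = 1.161 mg/L.
Below outfall 3: Q → 31870 L/s, C = (28970·1.161 + 2900·3.730)/31870 = 1.395 mg/L.

1.39 mg/L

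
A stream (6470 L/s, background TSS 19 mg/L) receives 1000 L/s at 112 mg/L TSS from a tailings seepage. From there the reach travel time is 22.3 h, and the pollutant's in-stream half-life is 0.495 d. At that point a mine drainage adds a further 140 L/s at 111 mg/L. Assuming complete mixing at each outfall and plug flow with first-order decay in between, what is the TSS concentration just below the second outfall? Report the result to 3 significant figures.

10.4 mg/L

Flow-weighted average: C = (6470·19.00 + 1000·112.0) / 7470 = 234900/7470 = 31.45 mg/L; combined flow 7470 L/s.
Half-life 0.495 d → k = ln 2 / 0.495 = 1.400 d⁻¹.
Applying C = C₀e^(−kt): 31.45 × 0.2722 = 8.562 mg/L.
Second outfall: C = (7470·8.562 + 140.0·111.0)/7610 = 10.45 mg/L.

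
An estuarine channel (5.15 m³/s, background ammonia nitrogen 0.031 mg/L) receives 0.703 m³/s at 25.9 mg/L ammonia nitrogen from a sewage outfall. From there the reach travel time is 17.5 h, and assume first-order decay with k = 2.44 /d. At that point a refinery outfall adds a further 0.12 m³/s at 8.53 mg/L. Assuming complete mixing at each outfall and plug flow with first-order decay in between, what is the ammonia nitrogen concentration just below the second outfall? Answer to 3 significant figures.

0.690 mg/L

Mixed concentration C = ΣQC/ΣQ = (5.150·0.03100 + 0.7030·25.90) / 5.853 = 18.37/5.853 = 3.138 mg/L; combined flow 5.853 m³/s.
First-order decay: C = 3.138·exp(−k·t) = 3.138·0.1688 = 0.5296 mg/L.
At the second outfall, C = (5.853·0.5296 + 0.1200·8.530) / (5.853 + 0.1200) = 0.6904 mg/L.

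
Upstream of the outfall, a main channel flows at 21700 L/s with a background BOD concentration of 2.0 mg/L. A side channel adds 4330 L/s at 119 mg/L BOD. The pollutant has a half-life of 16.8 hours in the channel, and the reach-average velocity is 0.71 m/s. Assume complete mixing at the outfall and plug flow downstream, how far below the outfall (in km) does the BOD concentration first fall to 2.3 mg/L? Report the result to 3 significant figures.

Flow-weighted average: C = (21700·2.000 + 4330·119.0) / 26030 = 558700/26030 = 21.46 mg/L.
Half-life 16.8 h → k = ln 2 / 16.8 = 0.04126 h⁻¹ = 0.9902 d⁻¹.
Set 21.46·exp(−k·t) = 2.3 → t = ln(21.46/2.3)/k = 194900 s = 54.13 h.
Distance = v·t = 0.71·194900 = 138400 m = 138.4 km.

138 km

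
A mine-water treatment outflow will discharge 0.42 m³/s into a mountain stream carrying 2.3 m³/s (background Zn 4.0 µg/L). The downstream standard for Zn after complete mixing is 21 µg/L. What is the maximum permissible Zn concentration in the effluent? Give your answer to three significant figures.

At the limit, (Qr·Cr + Qe·Cₑ)/(Qr + Qe) = 21:
Cₑ = (2.720·21 − 2.300·4.000) / 0.4200 = 114.1 µg/L.

114 µg/L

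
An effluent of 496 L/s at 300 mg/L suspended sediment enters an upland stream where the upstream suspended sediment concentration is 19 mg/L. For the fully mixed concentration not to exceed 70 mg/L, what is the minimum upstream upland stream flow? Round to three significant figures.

Set C_mix = 70: (Q·19.00 + 496.0·300.0) / (Q + 496.0) = 70
→ Q = 496.0·(300.0 − 70)/(70 − 19.00) = 2237 L/s.

2240 L/s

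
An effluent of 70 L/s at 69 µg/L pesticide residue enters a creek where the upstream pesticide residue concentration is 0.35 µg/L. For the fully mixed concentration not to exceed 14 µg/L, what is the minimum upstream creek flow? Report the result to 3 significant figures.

Set C_mix = 14: (Q·0.3500 + 70.00·69.00) / (Q + 70.00) = 14
→ Q = 70.00·(69.00 − 14)/(14 − 0.3500) = 282.1 L/s.

282 L/s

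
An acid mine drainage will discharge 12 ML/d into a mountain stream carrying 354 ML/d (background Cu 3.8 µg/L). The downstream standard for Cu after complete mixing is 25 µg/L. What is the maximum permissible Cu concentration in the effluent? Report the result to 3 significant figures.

650 µg/L

At the limit, (Qr·Cr + Qe·Cₑ)/(Qr + Qe) = 25:
Cₑ = (366.0·25 − 354.0·3.800) / 12.00 = 650.4 µg/L.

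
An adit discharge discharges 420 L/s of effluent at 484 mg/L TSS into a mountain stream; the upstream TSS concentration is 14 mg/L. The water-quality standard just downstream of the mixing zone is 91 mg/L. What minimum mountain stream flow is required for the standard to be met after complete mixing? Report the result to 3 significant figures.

2140 L/s

Set C_mix = 91: (Q·14.00 + 420.0·484.0) / (Q + 420.0) = 91
→ Q = 420.0·(484.0 − 91)/(91 − 14.00) = 2144 L/s.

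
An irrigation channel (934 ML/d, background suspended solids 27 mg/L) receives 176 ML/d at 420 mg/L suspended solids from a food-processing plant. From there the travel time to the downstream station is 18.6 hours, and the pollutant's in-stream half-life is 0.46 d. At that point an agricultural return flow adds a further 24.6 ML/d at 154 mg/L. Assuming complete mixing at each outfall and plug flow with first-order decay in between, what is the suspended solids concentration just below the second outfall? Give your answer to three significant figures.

30.5 mg/L

Conservation of mass: C = (934.0·27.00 + 176.0·420.0) / 1110 = 99140/1110 = 89.31 mg/L; combined flow 1110 ML/d.
Half-life 0.46 d → k = ln 2 / 0.46 = 1.507 d⁻¹.
First-order decay: C = 89.31·exp(−k·t) = 89.31·0.3110 = 27.78 mg/L.
At the second outfall, C = (1110·27.78 + 24.60·154.0) / (1110 + 24.60) = 30.52 mg/L.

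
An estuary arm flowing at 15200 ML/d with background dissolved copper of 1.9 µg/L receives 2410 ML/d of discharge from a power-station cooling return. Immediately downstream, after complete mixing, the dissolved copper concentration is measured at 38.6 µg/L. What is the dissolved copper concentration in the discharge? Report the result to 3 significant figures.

Mass balance: 15200·1.900 + 2410·Cₑ = 17610·38.60
→ Cₑ = (17610·38.60 − 15200·1.900) / 2410 = 270.1 µg/L.

270 µg/L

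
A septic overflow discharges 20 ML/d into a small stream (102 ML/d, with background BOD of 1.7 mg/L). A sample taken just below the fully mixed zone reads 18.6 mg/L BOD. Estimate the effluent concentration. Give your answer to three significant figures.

Mass balance: 102.0·1.700 + 20.00·Cₑ = 122.0·18.60
→ Cₑ = (122.0·18.60 − 102.0·1.700) / 20.00 = 104.8 mg/L.

105 mg/L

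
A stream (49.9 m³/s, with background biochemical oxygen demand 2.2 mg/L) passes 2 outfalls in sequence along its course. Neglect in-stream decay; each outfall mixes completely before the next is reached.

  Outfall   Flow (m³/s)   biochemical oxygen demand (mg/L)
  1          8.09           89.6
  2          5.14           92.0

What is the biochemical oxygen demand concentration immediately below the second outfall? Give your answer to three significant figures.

20.7 mg/L

After outfall 1: Q = 49.90 + 8.090 = 57.99 m³/s; C = (49.90·2.200 + 8.090·89.60)/57.99 = 14.39 mg/L.
After outfall 2: Q = 57.99 + 5.140 = 63.13 m³/s; C = (57.99·14.39 + 5.140·92.00)/63.13 = 20.71 mg/L.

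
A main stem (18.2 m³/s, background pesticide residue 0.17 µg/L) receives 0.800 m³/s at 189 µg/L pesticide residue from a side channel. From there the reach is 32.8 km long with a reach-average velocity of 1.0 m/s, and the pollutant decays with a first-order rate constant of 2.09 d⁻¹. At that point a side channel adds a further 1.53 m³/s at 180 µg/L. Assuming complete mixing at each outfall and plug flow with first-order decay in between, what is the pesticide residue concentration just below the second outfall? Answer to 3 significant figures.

Flow-weighted average: C = (18.20·0.1700 + 0.8000·189.0) / 19.00 = 154.3/19.00 = 8.121 µg/L; combined flow 19.00 m³/s.
Travel time t = 32.8·1000 / 1.0 = 32800 s = 9.111 h.
Decay over the reach: 8.121·exp(−kt) = 8.121·0.4523 = 3.673 µg/L.
At the second outfall, C = (19.00·3.673 + 1.530·180.0) / (19.00 + 1.530) = 16.81 µg/L.

16.8 µg/L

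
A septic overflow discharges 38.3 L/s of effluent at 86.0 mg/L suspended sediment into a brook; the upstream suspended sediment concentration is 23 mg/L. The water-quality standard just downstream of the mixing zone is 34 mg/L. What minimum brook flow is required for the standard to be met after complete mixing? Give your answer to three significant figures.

181 L/s

Set C_mix = 34: (Q·23.00 + 38.30·86.00) / (Q + 38.30) = 34
→ Q = 38.30·(86.00 − 34)/(34 − 23.00) = 181.1 L/s.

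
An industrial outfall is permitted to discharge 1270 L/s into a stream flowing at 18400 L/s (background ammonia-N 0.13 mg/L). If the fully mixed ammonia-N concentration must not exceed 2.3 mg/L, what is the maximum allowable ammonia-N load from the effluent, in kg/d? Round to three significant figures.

3700 kg/d

Mass balance at the limit: 18400·0.1300 + 1270·Cₑ = 19670·2.3 → Cₑ = 33.74 mg/L.
1270 L/s = 1.270 m³/s. Load = 1.270 m³/s × 33.74 g/m³ × 86 400 s/d = 3702 kg/d.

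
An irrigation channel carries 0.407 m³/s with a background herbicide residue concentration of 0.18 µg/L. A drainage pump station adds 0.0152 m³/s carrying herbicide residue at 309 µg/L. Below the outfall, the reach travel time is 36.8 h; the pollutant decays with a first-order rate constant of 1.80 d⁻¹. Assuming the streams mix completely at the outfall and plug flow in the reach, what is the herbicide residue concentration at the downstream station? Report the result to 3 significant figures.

0.715 µg/L

Mixed concentration C = ΣQC/ΣQ = (0.4070·0.1800 + 0.01520·309.0) / 0.4222 = 4.770/0.4222 = 11.30 µg/L.
Decay over the reach: 11.30·exp(−kt) = 11.30·0.06329 = 0.7151 µg/L.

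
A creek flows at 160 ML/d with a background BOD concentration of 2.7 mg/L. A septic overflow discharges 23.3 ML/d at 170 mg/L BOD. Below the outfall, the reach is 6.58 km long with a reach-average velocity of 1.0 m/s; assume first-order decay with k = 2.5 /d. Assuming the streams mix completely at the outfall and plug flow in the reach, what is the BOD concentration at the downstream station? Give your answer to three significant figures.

After mixing, C = (160.0·2.700 + 23.30·170.0) / 183.3 = 4393/183.3 = 23.97 mg/L.
Travel time t = 6.58·1000 / 1.0 = 6580 s = 1.828 h.
After decay, C = 23.97 × e^(−kt) = 23.97 × 0.8266 = 19.81 mg/L.

19.8 mg/L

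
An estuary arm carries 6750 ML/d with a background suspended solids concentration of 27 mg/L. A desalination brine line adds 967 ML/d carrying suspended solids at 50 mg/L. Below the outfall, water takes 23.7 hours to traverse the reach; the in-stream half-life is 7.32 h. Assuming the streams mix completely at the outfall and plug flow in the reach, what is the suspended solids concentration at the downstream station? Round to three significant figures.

Mass balance: C = (6750·27.00 + 967.0·50.00) / 7717 = 230600/7717 = 29.88 mg/L.
Half-life 7.32 h → k = ln 2 / 7.32 = 0.09469 h⁻¹ = 2.273 d⁻¹.
First-order decay: C = 29.88·exp(−k·t) = 29.88·0.1060 = 3.168 mg/L.

3.17 mg/L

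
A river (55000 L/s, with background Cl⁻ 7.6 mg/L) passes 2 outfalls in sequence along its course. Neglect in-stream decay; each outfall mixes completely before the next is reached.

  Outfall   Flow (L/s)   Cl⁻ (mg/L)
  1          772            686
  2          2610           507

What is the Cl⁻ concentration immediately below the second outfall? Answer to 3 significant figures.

38.9 mg/L

Outfall 1: combined Q = 55770 L/s; C = (55000·7.600 + 772.0·686.0)/55770 = 16.99 mg/L.
Outfall 2: combined Q = 58380 L/s; C = (55770·16.99 + 2610·507.0)/58380 = 38.90 mg/L.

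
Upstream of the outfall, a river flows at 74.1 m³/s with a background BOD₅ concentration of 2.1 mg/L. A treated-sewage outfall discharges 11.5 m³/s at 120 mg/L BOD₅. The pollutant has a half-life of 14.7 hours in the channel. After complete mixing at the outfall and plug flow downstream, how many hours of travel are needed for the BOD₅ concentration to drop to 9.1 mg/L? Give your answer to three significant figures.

After mixing, C = (74.10·2.100 + 11.50·120.0) / 85.60 = 1536/85.60 = 17.94 mg/L.
Half-life 14.7 h → k = ln 2 / 14.7 = 0.04715 h⁻¹ = 1.132 d⁻¹.
17.94·exp(−k·t) = 9.1 → t = ln(17.94/9.1)/k = 51820 s = 14.39 h.

14.4 h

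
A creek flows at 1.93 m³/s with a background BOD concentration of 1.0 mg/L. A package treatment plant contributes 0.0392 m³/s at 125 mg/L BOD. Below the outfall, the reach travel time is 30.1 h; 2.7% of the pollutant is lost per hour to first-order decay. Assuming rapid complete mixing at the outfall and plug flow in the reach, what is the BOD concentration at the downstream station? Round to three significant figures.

Mixed concentration C = ΣQC/ΣQ = (1.930·1.000 + 0.03920·125.0) / 1.969 = 6.830/1.969 = 3.468 mg/L.
2.7%/h lost → k = −ln(1 − 0.027) = 0.02737 h⁻¹.
Applying C = C₀e^(−kt): 3.468 × 0.4387 = 1.522 mg/L.

1.52 mg/L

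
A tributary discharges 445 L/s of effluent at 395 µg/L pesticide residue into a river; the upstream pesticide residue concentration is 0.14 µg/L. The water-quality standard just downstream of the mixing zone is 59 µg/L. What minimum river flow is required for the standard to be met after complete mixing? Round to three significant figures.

Set C_mix = 59: (Q·0.1400 + 445.0·395.0) / (Q + 445.0) = 59
→ Q = 445.0·(395.0 − 59)/(59 − 0.1400) = 2540 L/s.

2540 L/s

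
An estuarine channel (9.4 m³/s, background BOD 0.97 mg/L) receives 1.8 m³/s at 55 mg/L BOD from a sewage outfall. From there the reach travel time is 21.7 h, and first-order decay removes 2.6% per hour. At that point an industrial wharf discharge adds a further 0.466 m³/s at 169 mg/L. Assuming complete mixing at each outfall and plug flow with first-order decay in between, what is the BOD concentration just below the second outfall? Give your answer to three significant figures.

12.0 mg/L

Conservation of mass: C = (9.400·0.9700 + 1.800·55.00) / 11.20 = 108.1/11.20 = 9.653 mg/L; combined flow 11.20 m³/s.
2.6%/h lost → k = −ln(1 − 0.026) = 0.02634 h⁻¹.
First-order decay: C = 9.653·exp(−k·t) = 9.653·0.5646 = 5.450 mg/L.
Second outfall: C = (11.20·5.450 + 0.4660·169.0)/11.67 = 11.98 mg/L.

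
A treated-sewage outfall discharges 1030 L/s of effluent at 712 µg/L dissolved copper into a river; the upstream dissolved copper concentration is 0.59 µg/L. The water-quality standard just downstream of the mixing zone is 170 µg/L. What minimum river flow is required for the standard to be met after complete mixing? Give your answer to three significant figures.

3300 L/s

Set C_mix = 170: (Q·0.5900 + 1030·712.0) / (Q + 1030) = 170
→ Q = 1030·(712.0 − 170)/(170 − 0.5900) = 3295 L/s.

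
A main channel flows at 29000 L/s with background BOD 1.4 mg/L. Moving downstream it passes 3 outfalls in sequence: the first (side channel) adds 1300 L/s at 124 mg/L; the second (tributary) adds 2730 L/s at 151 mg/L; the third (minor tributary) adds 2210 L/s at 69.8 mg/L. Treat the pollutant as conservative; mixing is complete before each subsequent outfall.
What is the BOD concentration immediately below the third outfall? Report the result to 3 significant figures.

21.8 mg/L

Below outfall 1: Q → 30300 L/s, C = (29000·1.400 + 1300·124.0)/30300 = 6.660 mg/L.
Below outfall 2: Q → 33030 L/s, C = (30300·6.660 + 2730·151.0)/33030 = 18.59 mg/L.
Below outfall 3: Q → 35240 L/s, C = (33030·18.59 + 2210·69.80)/35240 = 21.80 mg/L.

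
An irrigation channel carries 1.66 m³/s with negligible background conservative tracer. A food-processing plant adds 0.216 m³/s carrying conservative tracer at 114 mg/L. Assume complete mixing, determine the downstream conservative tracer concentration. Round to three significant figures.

13.1 mg/L

Flow-weighted average: C = (1.660·0 + 0.2160·114.0) / 1.876 = 24.62/1.876 = 13.13 mg/L.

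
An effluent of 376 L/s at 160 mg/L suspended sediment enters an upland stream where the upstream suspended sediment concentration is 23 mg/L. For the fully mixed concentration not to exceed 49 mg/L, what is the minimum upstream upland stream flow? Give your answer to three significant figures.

Set C_mix = 49: (Q·23.00 + 376.0·160.0) / (Q + 376.0) = 49
→ Q = 376.0·(160.0 − 49)/(49 − 23.00) = 1605 L/s.

1610 L/s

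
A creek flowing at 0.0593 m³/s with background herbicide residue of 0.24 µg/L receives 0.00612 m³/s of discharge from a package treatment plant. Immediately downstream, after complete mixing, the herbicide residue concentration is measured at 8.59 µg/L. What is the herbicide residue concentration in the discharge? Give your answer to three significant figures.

Mass balance: 0.05930·0.2400 + 0.006120·Cₑ = 0.06542·8.590
→ Cₑ = (0.06542·8.590 − 0.05930·0.2400) / 0.006120 = 89.50 µg/L.

89.5 µg/L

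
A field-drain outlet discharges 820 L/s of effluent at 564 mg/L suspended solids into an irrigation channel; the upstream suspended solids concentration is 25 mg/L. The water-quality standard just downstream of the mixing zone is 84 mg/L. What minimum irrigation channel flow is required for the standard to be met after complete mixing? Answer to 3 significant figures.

6670 L/s

Set C_mix = 84: (Q·25.00 + 820.0·564.0) / (Q + 820.0) = 84
→ Q = 820.0·(564.0 − 84)/(84 − 25.00) = 6671 L/s.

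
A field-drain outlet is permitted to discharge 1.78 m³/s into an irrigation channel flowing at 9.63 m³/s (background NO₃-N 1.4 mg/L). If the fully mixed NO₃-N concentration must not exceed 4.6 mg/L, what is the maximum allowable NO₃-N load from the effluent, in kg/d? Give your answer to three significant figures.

Mass balance at the limit: 9.630·1.400 + 1.780·Cₑ = 11.41·4.6 → Cₑ = 21.91 mg/L.
Load = 1.780 m³/s × 21.91 g/m³ × 86 400 s/d = 3370 kg/d.

3370 kg/d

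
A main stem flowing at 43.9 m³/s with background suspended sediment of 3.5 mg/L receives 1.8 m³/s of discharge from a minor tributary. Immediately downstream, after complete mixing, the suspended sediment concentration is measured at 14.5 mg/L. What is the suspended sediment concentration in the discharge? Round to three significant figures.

283 mg/L

Mass balance: 43.90·3.500 + 1.800·Cₑ = 45.70·14.50
→ Cₑ = (45.70·14.50 − 43.90·3.500) / 1.800 = 282.8 mg/L.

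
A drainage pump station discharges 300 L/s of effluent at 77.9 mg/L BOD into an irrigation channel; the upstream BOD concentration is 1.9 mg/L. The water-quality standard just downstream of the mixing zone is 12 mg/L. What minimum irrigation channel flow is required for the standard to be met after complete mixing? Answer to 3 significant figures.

1960 L/s

Set C_mix = 12: (Q·1.900 + 300.0·77.90) / (Q + 300.0) = 12
→ Q = 300.0·(77.90 − 12)/(12 − 1.900) = 1957 L/s.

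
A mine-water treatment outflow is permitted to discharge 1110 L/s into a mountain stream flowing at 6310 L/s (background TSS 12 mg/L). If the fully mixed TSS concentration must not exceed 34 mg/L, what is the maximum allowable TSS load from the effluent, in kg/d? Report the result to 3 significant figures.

15300 kg/d

Mass balance at the limit: 6310·12.00 + 1110·Cₑ = 7420·34 → Cₑ = 159.1 mg/L.
1110 L/s = 1.110 m³/s. Load = 1.110 m³/s × 159.1 g/m³ × 86 400 s/d = 15250 kg/d.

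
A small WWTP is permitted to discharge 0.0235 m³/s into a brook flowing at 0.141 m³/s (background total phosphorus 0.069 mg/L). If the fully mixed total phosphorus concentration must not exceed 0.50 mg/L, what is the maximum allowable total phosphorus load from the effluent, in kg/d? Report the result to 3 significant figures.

6.27 kg/d

Mass balance at the limit: 0.1410·0.06900 + 0.02350·Cₑ = 0.1645·0.50 → Cₑ = 3.086 mg/L.
Load = 0.02350 m³/s × 3.086 g/m³ × 86 400 s/d = 6.266 kg/d.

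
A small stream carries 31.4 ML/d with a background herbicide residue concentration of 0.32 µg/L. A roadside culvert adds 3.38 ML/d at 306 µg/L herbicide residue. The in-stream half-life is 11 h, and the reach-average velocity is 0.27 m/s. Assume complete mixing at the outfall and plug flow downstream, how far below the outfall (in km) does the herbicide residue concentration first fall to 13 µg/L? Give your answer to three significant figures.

12.9 km

Mass balance: C = (31.40·0.3200 + 3.380·306.0) / 34.78 = 1044/34.78 = 30.03 µg/L.
Half-life 11 h → k = ln 2 / 11 = 0.06301 h⁻¹ = 1.512 d⁻¹.
Set 30.03·exp(−k·t) = 13 → t = ln(30.03/13)/k = 47830 s = 13.29 h.
Distance = v·t = 0.27·47830 = 12910 m = 12.91 km.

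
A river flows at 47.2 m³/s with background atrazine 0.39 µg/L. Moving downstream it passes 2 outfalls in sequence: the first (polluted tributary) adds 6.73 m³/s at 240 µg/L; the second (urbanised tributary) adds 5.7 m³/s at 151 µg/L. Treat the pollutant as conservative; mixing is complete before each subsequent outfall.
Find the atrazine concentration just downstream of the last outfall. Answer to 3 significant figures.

Below outfall 1: Q → 53.93 m³/s, C = (47.20·0.3900 + 6.730·240.0)/53.93 = 30.29 µg/L.
Below outfall 2: Q → 59.63 m³/s, C = (53.93·30.29 + 5.700·151.0)/59.63 = 41.83 µg/L.

41.8 µg/L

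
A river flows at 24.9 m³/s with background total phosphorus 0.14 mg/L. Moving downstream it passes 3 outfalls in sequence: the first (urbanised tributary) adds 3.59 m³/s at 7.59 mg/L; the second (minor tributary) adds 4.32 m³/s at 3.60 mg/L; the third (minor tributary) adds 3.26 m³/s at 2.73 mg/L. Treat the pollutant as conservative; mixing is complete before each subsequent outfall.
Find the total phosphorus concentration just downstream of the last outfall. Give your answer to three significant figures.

1.53 mg/L

Below outfall 1: Q → 28.49 m³/s, C = (24.90·0.1400 + 3.590·7.590)/28.49 = 1.079 mg/L.
Below outfall 2: Q → 32.81 m³/s, C = (28.49·1.079 + 4.320·3.600)/32.81 = 1.411 mg/L.
Below outfall 3: Q → 36.07 m³/s, C = (32.81·1.411 + 3.260·2.730)/36.07 = 1.530 mg/L.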